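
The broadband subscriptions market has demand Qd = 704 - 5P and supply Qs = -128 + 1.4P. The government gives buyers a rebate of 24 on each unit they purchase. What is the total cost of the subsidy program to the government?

Government cost = 1926

Pre-subsidy: 704 - 5P = -128 + 1.4P gives P* = 130, Q* = 54.
With the rebate, buyers effectively pay Pb = Ps − 24, where Ps is the price sellers receive.
Demand in terms of Ps becomes Qd = 704 − 5(Ps − 24) = 824 - 5Ps. Setting this equal to supply: 824 - 5Ps = -128 + 1.4Ps, so Ps = 148.75.
Buyers pay Pb = 148.75 − 24 = 124.75; Q' = -128 + 1.4·148.75 = 80.25.
Government outlay = subsidy × quantity = 24 × 80.25 = 1926.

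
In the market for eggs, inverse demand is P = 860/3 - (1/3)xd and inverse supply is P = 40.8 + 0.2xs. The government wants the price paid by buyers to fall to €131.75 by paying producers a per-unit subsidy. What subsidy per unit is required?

At a buyer price of 131.75, quantity demanded is 860 − 3·131.75 = 464.75.
Sellers supply 464.75 only when they receive Ps = 40.8 + 0.2·464.75 = 133.75.
s = Ps − Pb = 133.75 − 131.75 = 2.

Required subsidy s = €2 per unit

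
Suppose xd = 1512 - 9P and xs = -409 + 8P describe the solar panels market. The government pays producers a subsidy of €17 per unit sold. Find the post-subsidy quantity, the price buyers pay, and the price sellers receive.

Pre-subsidy: 1512 - 9P = -409 + 8P gives P* = 113, x* = 495.
With the subsidy, sellers receive Ps = Pb + 17 for each unit, where Pb is the price buyers pay.
Supply in terms of Pb becomes xs = -409 + 8(Pb + 17) = -273 + 8Pb. Setting this equal to demand: 1512 - 9Pb = -273 + 8Pb, so Pb = 105.
Sellers receive Ps = 105 + 17 = 122; x' = 1512 − 9·105 = 567.

x' = 567; buyers pay €105; sellers receive €122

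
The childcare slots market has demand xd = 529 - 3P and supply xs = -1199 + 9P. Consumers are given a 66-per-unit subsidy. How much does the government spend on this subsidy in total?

Pre-subsidy: 529 - 3P = -1199 + 9P gives P* = 144, x* = 97.
With the rebate, buyers effectively pay Pb = Ps − 66, where Ps is the price sellers receive.
Demand in terms of Ps becomes xd = 529 − 3(Ps − 66) = 727 - 3Ps. Setting this equal to supply: 727 - 3Ps = -1199 + 9Ps, so Ps = 160.5.
Buyers pay Pb = 160.5 − 66 = 94.5; x' = -1199 + 9·160.5 = 245.5.
Government outlay = subsidy × quantity = 66 × 245.5 = 16203.

Government cost = 16203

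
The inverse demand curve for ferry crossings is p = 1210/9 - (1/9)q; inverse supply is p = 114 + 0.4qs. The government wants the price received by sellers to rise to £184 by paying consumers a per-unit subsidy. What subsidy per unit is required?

Required subsidy s = £69 per unit

At a seller price of 184, quantity supplied is -285 + 2.5·184 = 175.
Buyers absorb 175 only when they pay pb = 1210/9 − (1/9)·175 = 115.
s = ps − pb = 184 − 115 = 69.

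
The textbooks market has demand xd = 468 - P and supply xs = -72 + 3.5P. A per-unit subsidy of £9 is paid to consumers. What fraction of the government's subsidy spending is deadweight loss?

Pre-subsidy: 468 - P = -72 + 3.5P gives P* = 120, x* = 348.
With the rebate, buyers effectively pay Pb = Ps − 9, where Ps is the price sellers receive.
Demand in terms of Ps becomes xd = 468 − 1(Ps − 9) = 477 - Ps. Setting this equal to supply: 477 - Ps = -72 + 3.5Ps, so Ps = 122.
Buyers pay Pb = 122 − 9 = 113; x' = -72 + 3.5·122 = 355.
ΔCS = ½(348 + 355)(120 − 113) = 2460.5; ΔPS = ½(348 + 355)(122 − 120) = 703.
Government spending = 9 × 355 = 3195.
DWL = ½ × 9 × (355 − 348) = 31.5; fraction = 31.5 / 3195 = 7/710.

DWL / government spending = 7/710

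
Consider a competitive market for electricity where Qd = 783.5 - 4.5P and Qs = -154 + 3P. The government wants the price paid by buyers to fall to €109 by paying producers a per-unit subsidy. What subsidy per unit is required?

At a buyer price of 109, quantity demanded is 783.5 − 4.5·109 = 293.
Sellers supply 293 only when they receive Ps with -154 + 3·Ps = 293, i.e. Ps = 149.
s = Ps − Pb = 149 − 109 = 40.

Required subsidy s = €40 per unit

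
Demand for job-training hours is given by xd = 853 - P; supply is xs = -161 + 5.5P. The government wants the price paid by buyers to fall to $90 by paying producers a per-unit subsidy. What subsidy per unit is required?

At a buyer price of 90, quantity demanded is 853 − 1·90 = 763.
Sellers supply 763 only when they receive Ps with -161 + 5.5·Ps = 763, i.e. Ps = 168.
s = Ps − Pb = 168 − 90 = 78.

Required subsidy s = $78 per unit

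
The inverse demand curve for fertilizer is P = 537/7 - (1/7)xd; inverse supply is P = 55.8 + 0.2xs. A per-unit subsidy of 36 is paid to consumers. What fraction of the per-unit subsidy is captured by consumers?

Pre-subsidy: 537/7 - (1/7)x = 55.8 + 0.2x gives x* = 61 and P* = 68.
With the rebate, buyers effectively pay Pb = Ps − 36, where Ps is the price sellers receive.
On the curves, Pb = 537/7 - (1/7)x and Ps = 55.8 + 0.2x; the wedge Ps − Pb = 36 gives 55.8 + 0.2x − (537/7 - (1/7)x) = 36, so x' = 166.
Then Pb = 537/7 − (1/7)·166 = 53 and Ps = 55.8 + 0.2·166 = 89.
Buyers' price falls by P* − Pb = 68 − 53 = 15; sellers' price rises by Ps − P* = 89 − 68 = 21.
So consumers capture 15/36 = 5/12 of each unit of subsidy.

Consumer share = 5/12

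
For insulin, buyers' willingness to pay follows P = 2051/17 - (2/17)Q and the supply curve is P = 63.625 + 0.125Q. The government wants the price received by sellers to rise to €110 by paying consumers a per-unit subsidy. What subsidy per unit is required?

Required subsidy s = €33 per unit

At a seller price of 110, quantity supplied is -509 + 8·110 = 371.
Buyers absorb 371 only when they pay Pb = 2051/17 − (2/17)·371 = 77.
s = Ps − Pb = 110 − 77 = 33.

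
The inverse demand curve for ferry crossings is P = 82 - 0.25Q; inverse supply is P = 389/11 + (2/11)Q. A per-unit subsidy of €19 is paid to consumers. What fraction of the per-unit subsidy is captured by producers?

Pre-subsidy: 82 - 0.25Q = 389/11 + (2/11)Q gives Q* = 108 and P* = 55.
With the rebate, buyers effectively pay Pb = Ps − 19, where Ps is the price sellers receive.
On the curves, Pb = 82 - 0.25Q and Ps = 389/11 + (2/11)Q; the wedge Ps − Pb = 19 gives 389/11 + (2/11)Q − (82 - 0.25Q) = 19, so Q' = 152.
Then Pb = 82 − 0.25·152 = 44 and Ps = 389/11 + (2/11)·152 = 63.
Buyers' price falls by P* − Pb = 55 − 44 = 11; sellers' price rises by Ps − P* = 63 − 55 = 8.
So producers capture 8/19 = 8/19 of each unit of subsidy.

Producer share = 8/19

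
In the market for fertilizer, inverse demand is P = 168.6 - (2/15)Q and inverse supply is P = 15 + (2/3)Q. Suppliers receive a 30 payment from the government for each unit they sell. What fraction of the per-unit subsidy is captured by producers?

Producer share = 5/6

Pre-subsidy: 168.6 - (2/15)Q = 15 + (2/3)Q gives Q* = 192 and P* = 143.
With the subsidy, sellers receive Ps = Pb + 30 for each unit, where Pb is the price buyers pay.
On the curves, Pb = 168.6 - (2/15)Q and Ps = 15 + (2/3)Q; the wedge Ps − Pb = 30 gives 15 + (2/3)Q − (168.6 - (2/15)Q) = 30, so Q' = 229.5.
Then Pb = 168.6 − (2/15)·229.5 = 138 and Ps = 15 + (2/3)·229.5 = 168.
Buyers' price falls by P* − Pb = 143 − 138 = 5; sellers' price rises by Ps − P* = 168 − 143 = 25.
So producers capture 25/30 = 5/6 of each unit of subsidy.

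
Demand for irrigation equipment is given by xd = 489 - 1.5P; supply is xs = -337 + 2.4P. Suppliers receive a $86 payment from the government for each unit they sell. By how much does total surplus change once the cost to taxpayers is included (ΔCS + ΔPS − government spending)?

Net change in total surplus = -44376/13

Pre-subsidy: 489 - 1.5P = -337 + 2.4P gives P* = 8260/39, x* = 2227/13.
With the subsidy, sellers receive Ps = Pb + 86 for each unit, where Pb is the price buyers pay.
Supply in terms of Pb becomes xs = -337 + 2.4(Pb + 86) = -130.6 + 2.4Pb. Setting this equal to demand: 489 - 1.5Pb = -130.6 + 2.4Pb, so Pb = 6196/39.
Sellers receive Ps = 6196/39 + 86 = 9550/39; x' = 489 − 1.5·(6196/39) = 3259/13.
ΔCS = ½(2227/13 + 3259/13)(8260/39 − 6196/39) = 145168/13; ΔPS = ½(2227/13 + 3259/13)(9550/39 − 8260/39) = 90730/13.
Government spending = 86 × 3259/13 = 280274/13.
Net change = 145168/13 + 90730/13 − 280274/13 = -44376/13. The loss equals the DWL triangle ½·86·1032/13.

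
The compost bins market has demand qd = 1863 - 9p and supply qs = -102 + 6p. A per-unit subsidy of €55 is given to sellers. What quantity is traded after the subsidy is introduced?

Pre-subsidy: 1863 - 9p = -102 + 6p gives p* = 131, q* = 684.
With the subsidy, sellers receive ps = pb + 55 for each unit, where pb is the price buyers pay.
Supply in terms of pb becomes qs = -102 + 6(pb + 55) = 228 + 6pb. Setting this equal to demand: 1863 - 9pb = 228 + 6pb, so pb = 109.
Sellers receive ps = 109 + 55 = 164; q' = 1863 − 9·109 = 882.

q' = 882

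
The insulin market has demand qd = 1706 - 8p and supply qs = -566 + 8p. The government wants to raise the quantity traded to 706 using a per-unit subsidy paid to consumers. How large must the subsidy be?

At q = 706, invert demand for the buyer price: pb = (1706 − 706)/8 = 125; invert supply for the seller price: ps = (706 − (-566))/8 = 159.
The subsidy must fill the gap: s = ps − pb = 159 − 125 = 34.

Required subsidy s = 34 per unit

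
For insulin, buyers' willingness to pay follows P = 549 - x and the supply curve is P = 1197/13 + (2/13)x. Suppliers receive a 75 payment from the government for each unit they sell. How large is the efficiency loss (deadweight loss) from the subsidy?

Deadweight loss = 2437.5

Pre-subsidy: 549 - x = 1197/13 + (2/13)x gives x* = 396 and P* = 153.
With the subsidy, sellers receive Ps = Pb + 75 for each unit, where Pb is the price buyers pay.
On the curves, Pb = 549 - x and Ps = 1197/13 + (2/13)x; the wedge Ps − Pb = 75 gives 1197/13 + (2/13)x − (549 - x) = 75, so x' = 461.
Then Pb = 549 − 1·461 = 88 and Ps = 1197/13 + (2/13)·461 = 163.
The subsidy expands output by 461 − 396 = 65 past the efficient level; on those units the gap between marginal cost and willingness to pay runs from 0 up to 75.
DWL = ½ × 75 × 65 = 2437.5.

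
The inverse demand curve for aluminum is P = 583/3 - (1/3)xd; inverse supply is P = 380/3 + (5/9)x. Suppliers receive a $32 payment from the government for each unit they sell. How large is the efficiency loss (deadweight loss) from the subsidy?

Deadweight loss = $576

Pre-subsidy: 583/3 - (1/3)x = 380/3 + (5/9)x gives x* = 76.125 and P* = 4055/24.
With the subsidy, sellers receive Ps = Pb + 32 for each unit, where Pb is the price buyers pay.
On the curves, Pb = 583/3 - (1/3)x and Ps = 380/3 + (5/9)x; the wedge Ps − Pb = 32 gives 380/3 + (5/9)x − (583/3 - (1/3)x) = 32, so x' = 112.125.
Then Pb = 583/3 − (1/3)·112.125 = 3767/24 and Ps = 380/3 + (5/9)·112.125 = 4535/24.
The subsidy expands output by 112.125 − 76.125 = 36 past the efficient level; on those units the gap between marginal cost and willingness to pay runs from 0 up to 32.
DWL = ½ × 32 × 36 = 576.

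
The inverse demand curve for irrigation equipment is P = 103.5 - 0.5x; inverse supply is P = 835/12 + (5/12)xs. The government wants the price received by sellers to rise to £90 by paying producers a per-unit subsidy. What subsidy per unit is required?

Required subsidy s = £11 per unit

At a seller price of 90, quantity supplied is -167 + 2.4·90 = 49.
Buyers absorb 49 only when they pay Pb = 103.5 − 0.5·49 = 79.
s = Ps − Pb = 90 − 79 = 11.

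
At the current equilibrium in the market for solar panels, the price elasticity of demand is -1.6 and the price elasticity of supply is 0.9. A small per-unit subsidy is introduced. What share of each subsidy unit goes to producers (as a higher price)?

For a small subsidy around the equilibrium, the benefit split depends on the relative slopes, which at a point are proportional to the elasticities.
Buyer share = εs/(εs + |εd|) = 0.9/(0.9 + 1.6) = 0.36; seller share = |εd|/(εs + |εd|) = 0.64.
So producers capture 0.64 of the subsidy.

Producer share = 0.64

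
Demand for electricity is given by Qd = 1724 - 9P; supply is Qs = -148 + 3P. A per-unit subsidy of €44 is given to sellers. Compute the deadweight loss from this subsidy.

Pre-subsidy: 1724 - 9P = -148 + 3P gives P* = 156, Q* = 320.
With the subsidy, sellers receive Ps = Pb + 44 for each unit, where Pb is the price buyers pay.
Supply in terms of Pb becomes Qs = -148 + 3(Pb + 44) = -16 + 3Pb. Setting this equal to demand: 1724 - 9Pb = -16 + 3Pb, so Pb = 145.
Sellers receive Ps = 145 + 44 = 189; Q' = 1724 − 9·145 = 419.
The subsidy expands output by 419 − 320 = 99 past the efficient level; on those units the gap between marginal cost and willingness to pay runs from 0 up to 44.
DWL = ½ × 44 × 99 = 2178.

Deadweight loss = €2178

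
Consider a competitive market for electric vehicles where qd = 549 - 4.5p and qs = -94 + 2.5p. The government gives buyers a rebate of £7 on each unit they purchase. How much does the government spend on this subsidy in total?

Pre-subsidy: 549 - 4.5p = -94 + 2.5p gives p* = 643/7, q* = 1899/14.
With the rebate, buyers effectively pay pb = ps − 7, where ps is the price sellers receive.
Demand in terms of ps becomes qd = 549 − 4.5(ps − 7) = 580.5 - 4.5ps. Setting this equal to supply: 580.5 - 4.5ps = -94 + 2.5ps, so ps = 1349/14.
Buyers pay pb = 1349/14 − 7 = 1251/14; q' = -94 + 2.5·(1349/14) = 4113/28.
Government outlay = subsidy × quantity = 7 × 4113/28 = 1028.25.

Government cost = £1028.25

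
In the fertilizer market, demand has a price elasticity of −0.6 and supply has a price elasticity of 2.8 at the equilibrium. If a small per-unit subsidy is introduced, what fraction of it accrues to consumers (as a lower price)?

Consumer share = 14/17

For a small subsidy around the equilibrium, the benefit split depends on the relative slopes, which at a point are proportional to the elasticities.
Buyer share = εs/(εs + |εd|) = 2.8/(2.8 + 0.6) = 14/17; seller share = |εd|/(εs + |εd|) = 3/17.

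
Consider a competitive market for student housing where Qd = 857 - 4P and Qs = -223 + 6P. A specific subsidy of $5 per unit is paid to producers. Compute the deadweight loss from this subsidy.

Deadweight loss = $30

Pre-subsidy: 857 - 4P = -223 + 6P gives P* = 108, Q* = 425.
With the subsidy, sellers receive Ps = Pb + 5 for each unit, where Pb is the price buyers pay.
Supply in terms of Pb becomes Qs = -223 + 6(Pb + 5) = -193 + 6Pb. Setting this equal to demand: 857 - 4Pb = -193 + 6Pb, so Pb = 105.
Sellers receive Ps = 105 + 5 = 110; Q' = 857 − 4·105 = 437.
The subsidy expands output by 437 − 425 = 12 past the efficient level; on those units the gap between marginal cost and willingness to pay runs from 0 up to 5.
DWL = ½ × 5 × 12 = 30.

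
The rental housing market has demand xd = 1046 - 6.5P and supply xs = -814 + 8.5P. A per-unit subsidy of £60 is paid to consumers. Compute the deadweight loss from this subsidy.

Deadweight loss = £6630

Pre-subsidy: 1046 - 6.5P = -814 + 8.5P gives P* = 124, x* = 240.
With the rebate, buyers effectively pay Pb = Ps − 60, where Ps is the price sellers receive.
Demand in terms of Ps becomes xd = 1046 − 6.5(Ps − 60) = 1436 - 6.5Ps. Setting this equal to supply: 1436 - 6.5Ps = -814 + 8.5Ps, so Ps = 150.
Buyers pay Pb = 150 − 60 = 90; x' = -814 + 8.5·150 = 461.
The subsidy expands output by 461 − 240 = 221 past the efficient level; on those units the gap between marginal cost and willingness to pay runs from 0 up to 60.
DWL = ½ × 60 × 221 = 6630.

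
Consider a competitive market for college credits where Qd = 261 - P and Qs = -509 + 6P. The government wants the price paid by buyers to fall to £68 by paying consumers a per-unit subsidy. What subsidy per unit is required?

Required subsidy s = £49 per unit

At a buyer price of 68, quantity demanded is 261 − 1·68 = 193.
Sellers supply 193 only when they receive Ps with -509 + 6·Ps = 193, i.e. Ps = 117.
s = Ps − Pb = 117 − 68 = 49.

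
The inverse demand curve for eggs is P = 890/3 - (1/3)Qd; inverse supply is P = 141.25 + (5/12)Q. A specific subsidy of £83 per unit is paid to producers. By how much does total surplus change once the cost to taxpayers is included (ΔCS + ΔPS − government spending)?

Net change in total surplus = -13778/3

Pre-subsidy: 890/3 - (1/3)Q = 141.25 + (5/12)Q gives Q* = 1865/9 and P* = 6145/27.
With the subsidy, sellers receive Ps = Pb + 83 for each unit, where Pb is the price buyers pay.
On the curves, Pb = 890/3 - (1/3)Q and Ps = 141.25 + (5/12)Q; the wedge Ps − Pb = 83 gives 141.25 + (5/12)Q − (890/3 - (1/3)Q) = 83, so Q' = 2861/9.
Then Pb = 890/3 − (1/3)·(2861/9) = 5149/27 and Ps = 141.25 + (5/12)·(2861/9) = 7390/27.
ΔCS = ½(1865/9 + 2861/9)(6145/27 − 5149/27) = 784516/81; ΔPS = ½(1865/9 + 2861/9)(7390/27 − 6145/27) = 980645/81.
Government spending = 83 × 2861/9 = 237463/9.
Net change = 784516/81 + 980645/81 − 237463/9 = -13778/3. The loss equals the DWL triangle ½·83·332/3.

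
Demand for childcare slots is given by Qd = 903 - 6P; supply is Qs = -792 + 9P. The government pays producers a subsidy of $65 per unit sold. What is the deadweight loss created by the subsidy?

Pre-subsidy: 903 - 6P = -792 + 9P gives P* = 113, Q* = 225.
With the subsidy, sellers receive Ps = Pb + 65 for each unit, where Pb is the price buyers pay.
Supply in terms of Pb becomes Qs = -792 + 9(Pb + 65) = -207 + 9Pb. Setting this equal to demand: 903 - 6Pb = -207 + 9Pb, so Pb = 74.
Sellers receive Ps = 74 + 65 = 139; Q' = 903 − 6·74 = 459.
The subsidy expands output by 459 − 225 = 234 past the efficient level; on those units the gap between marginal cost and willingness to pay runs from 0 up to 65.
DWL = ½ × 65 × 234 = 7605.

Deadweight loss = $7605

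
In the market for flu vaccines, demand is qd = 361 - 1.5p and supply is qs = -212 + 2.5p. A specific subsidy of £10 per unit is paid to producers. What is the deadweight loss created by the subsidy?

Deadweight loss = £46.875

Pre-subsidy: 361 - 1.5p = -212 + 2.5p gives p* = 143.25, q* = 146.125.
With the subsidy, sellers receive ps = pb + 10 for each unit, where pb is the price buyers pay.
Supply in terms of pb becomes qs = -212 + 2.5(pb + 10) = -187 + 2.5pb. Setting this equal to demand: 361 - 1.5pb = -187 + 2.5pb, so pb = 137.
Sellers receive ps = 137 + 10 = 147; q' = 361 − 1.5·137 = 155.5.
The subsidy expands output by 155.5 − 146.125 = 9.375 past the efficient level; on those units the gap between marginal cost and willingness to pay runs from 0 up to 10.
DWL = ½ × 10 × 9.375 = 46.875.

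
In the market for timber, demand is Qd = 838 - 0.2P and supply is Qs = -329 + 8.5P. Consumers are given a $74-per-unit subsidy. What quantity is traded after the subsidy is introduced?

Pre-subsidy: 838 - 0.2P = -329 + 8.5P gives P* = 3890/29, Q* = 23524/29.
With the rebate, buyers effectively pay Pb = Ps − 74, where Ps is the price sellers receive.
Demand in terms of Ps becomes Qd = 838 − 0.2(Ps − 74) = 852.8 - 0.2Ps. Setting this equal to supply: 852.8 - 0.2Ps = -329 + 8.5Ps, so Ps = 11818/87.
Buyers pay Pb = 11818/87 − 74 = 5380/87; Q' = -329 + 8.5·(11818/87) = 71830/87.

Q' = 71830/87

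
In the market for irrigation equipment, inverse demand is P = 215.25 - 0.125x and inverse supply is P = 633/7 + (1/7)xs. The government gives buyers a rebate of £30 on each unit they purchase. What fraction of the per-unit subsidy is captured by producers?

Pre-subsidy: 215.25 - 0.125x = 633/7 + (1/7)x gives x* = 466 and P* = 157.
With the rebate, buyers effectively pay Pb = Ps − 30, where Ps is the price sellers receive.
On the curves, Pb = 215.25 - 0.125x and Ps = 633/7 + (1/7)x; the wedge Ps − Pb = 30 gives 633/7 + (1/7)x − (215.25 - 0.125x) = 30, so x' = 578.
Then Pb = 215.25 − 0.125·578 = 143 and Ps = 633/7 + (1/7)·578 = 173.
Buyers' price falls by P* − Pb = 157 − 143 = 14; sellers' price rises by Ps − P* = 173 − 157 = 16.
So producers capture 16/30 = 8/15 of each unit of subsidy.

Producer share = 8/15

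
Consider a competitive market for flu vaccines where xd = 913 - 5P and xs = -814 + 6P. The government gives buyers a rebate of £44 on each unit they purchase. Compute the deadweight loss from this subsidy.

Pre-subsidy: 913 - 5P = -814 + 6P gives P* = 157, x* = 128.
With the rebate, buyers effectively pay Pb = Ps − 44, where Ps is the price sellers receive.
Demand in terms of Ps becomes xd = 913 − 5(Ps − 44) = 1133 - 5Ps. Setting this equal to supply: 1133 - 5Ps = -814 + 6Ps, so Ps = 177.
Buyers pay Pb = 177 − 44 = 133; x' = -814 + 6·177 = 248.
The subsidy expands output by 248 − 128 = 120 past the efficient level; on those units the gap between marginal cost and willingness to pay runs from 0 up to 44.
DWL = ½ × 44 × 120 = 2640.

Deadweight loss = £2640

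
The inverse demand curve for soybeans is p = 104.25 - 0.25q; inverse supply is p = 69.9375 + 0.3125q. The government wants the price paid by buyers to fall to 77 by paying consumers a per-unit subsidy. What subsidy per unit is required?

Required subsidy s = 27 per unit

At a buyer price of 77, quantity demanded is 417 − 4·77 = 109.
Sellers supply 109 only when they receive ps = 69.9375 + 0.3125·109 = 104.
s = ps − pb = 104 − 77 = 27.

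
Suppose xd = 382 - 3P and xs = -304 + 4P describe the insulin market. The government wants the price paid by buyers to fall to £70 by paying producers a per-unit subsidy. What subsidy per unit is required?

At a buyer price of 70, quantity demanded is 382 − 3·70 = 172.
Sellers supply 172 only when they receive Ps with -304 + 4·Ps = 172, i.e. Ps = 119.
s = Ps − Pb = 119 − 70 = 49.

Required subsidy s = £49 per unit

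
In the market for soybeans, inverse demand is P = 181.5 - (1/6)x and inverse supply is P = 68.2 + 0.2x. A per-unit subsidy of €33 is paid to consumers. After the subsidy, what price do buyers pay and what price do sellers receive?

Pre-subsidy: 181.5 - (1/6)x = 68.2 + 0.2x gives x* = 309 and P* = 130.
With the rebate, buyers effectively pay Pb = Ps − 33, where Ps is the price sellers receive.
On the curves, Pb = 181.5 - (1/6)x and Ps = 68.2 + 0.2x; the wedge Ps − Pb = 33 gives 68.2 + 0.2x − (181.5 - (1/6)x) = 33, so x' = 399.
Then Pb = 181.5 − (1/6)·399 = 115 and Ps = 68.2 + 0.2·399 = 148.

Buyers pay €115; sellers receive €148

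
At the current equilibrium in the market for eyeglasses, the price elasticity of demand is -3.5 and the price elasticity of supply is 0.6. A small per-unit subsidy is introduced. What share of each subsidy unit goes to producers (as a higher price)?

For a small subsidy around the equilibrium, the benefit split depends on the relative slopes, which at a point are proportional to the elasticities.
Buyer share = εs/(εs + |εd|) = 0.6/(0.6 + 3.5) = 6/41; seller share = |εd|/(εs + |εd|) = 35/41.
So producers capture 35/41 of the subsidy.

Producer share = 35/41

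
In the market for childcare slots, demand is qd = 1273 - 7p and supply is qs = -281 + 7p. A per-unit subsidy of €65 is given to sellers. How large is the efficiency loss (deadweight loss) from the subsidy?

Pre-subsidy: 1273 - 7p = -281 + 7p gives p* = 111, q* = 496.
With the subsidy, sellers receive ps = pb + 65 for each unit, where pb is the price buyers pay.
Supply in terms of pb becomes qs = -281 + 7(pb + 65) = 174 + 7pb. Setting this equal to demand: 1273 - 7pb = 174 + 7pb, so pb = 78.5.
Sellers receive ps = 78.5 + 65 = 143.5; q' = 1273 − 7·78.5 = 723.5.
The subsidy expands output by 723.5 − 496 = 227.5 past the efficient level; on those units the gap between marginal cost and willingness to pay runs from 0 up to 65.
DWL = ½ × 65 × 227.5 = 7393.75.

Deadweight loss = €7393.75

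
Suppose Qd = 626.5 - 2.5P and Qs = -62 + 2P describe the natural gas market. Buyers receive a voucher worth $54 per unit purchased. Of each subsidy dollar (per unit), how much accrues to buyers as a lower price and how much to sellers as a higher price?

Buyers gain $24 per unit; sellers gain $30 per unit

Pre-subsidy: 626.5 - 2.5P = -62 + 2P gives P* = 153, Q* = 244.
With the rebate, buyers effectively pay Pb = Ps − 54, where Ps is the price sellers receive.
Demand in terms of Ps becomes Qd = 626.5 − 2.5(Ps − 54) = 761.5 - 2.5Ps. Setting this equal to supply: 761.5 - 2.5Ps = -62 + 2Ps, so Ps = 183.
Buyers pay Pb = 183 − 54 = 129; Q' = -62 + 2·183 = 304.
Buyers' price falls by P* − Pb = 153 − 129 = 24; sellers' price rises by Ps − P* = 183 − 153 = 30.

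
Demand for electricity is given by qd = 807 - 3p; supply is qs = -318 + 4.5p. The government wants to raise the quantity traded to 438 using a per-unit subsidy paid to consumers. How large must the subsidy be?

Required subsidy s = 45 per unit

At q = 438, invert demand for the buyer price: pb = (807 − 438)/3 = 123; invert supply for the seller price: ps = (438 − (-318))/4.5 = 168.
The subsidy must fill the gap: s = ps − pb = 168 − 123 = 45.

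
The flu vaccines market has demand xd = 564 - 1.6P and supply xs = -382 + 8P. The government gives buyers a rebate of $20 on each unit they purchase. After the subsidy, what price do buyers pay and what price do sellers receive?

Buyers pay $81.875; sellers receive $101.875

Pre-subsidy: 564 - 1.6P = -382 + 8P gives P* = 2365/24, x* = 1219/3.
With the rebate, buyers effectively pay Pb = Ps − 20, where Ps is the price sellers receive.
Demand in terms of Ps becomes xd = 564 − 1.6(Ps − 20) = 596 - 1.6Ps. Setting this equal to supply: 596 - 1.6Ps = -382 + 8Ps, so Ps = 101.875.
Buyers pay Pb = 101.875 − 20 = 81.875; x' = -382 + 8·101.875 = 433.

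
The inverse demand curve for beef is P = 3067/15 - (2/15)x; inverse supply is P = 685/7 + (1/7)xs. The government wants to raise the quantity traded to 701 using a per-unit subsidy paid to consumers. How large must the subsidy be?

At x = 701, from the demand curve buyers pay Pb = 3067/15 − (2/15)·701 = 111; from the supply curve sellers need Ps = 685/7 + (1/7)·701 = 198.
The subsidy must fill the gap: s = Ps − Pb = 198 − 111 = 87.

Required subsidy s = 87 per unit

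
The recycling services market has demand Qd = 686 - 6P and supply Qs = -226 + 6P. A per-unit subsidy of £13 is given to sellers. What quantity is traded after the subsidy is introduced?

Pre-subsidy: 686 - 6P = -226 + 6P gives P* = 76, Q* = 230.
With the subsidy, sellers receive Ps = Pb + 13 for each unit, where Pb is the price buyers pay.
Supply in terms of Pb becomes Qs = -226 + 6(Pb + 13) = -148 + 6Pb. Setting this equal to demand: 686 - 6Pb = -148 + 6Pb, so Pb = 69.5.
Sellers receive Ps = 69.5 + 13 = 82.5; Q' = 686 − 6·69.5 = 269.

Q' = 269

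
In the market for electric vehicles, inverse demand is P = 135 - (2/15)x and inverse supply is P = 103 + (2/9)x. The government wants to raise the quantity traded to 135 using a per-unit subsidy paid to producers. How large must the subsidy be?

At x = 135, from the demand curve buyers pay Pb = 135 − (2/15)·135 = 117; from the supply curve sellers need Ps = 103 + (2/9)·135 = 133.
The subsidy must fill the gap: s = Ps − Pb = 133 − 117 = 16.

Required subsidy s = 16 per unit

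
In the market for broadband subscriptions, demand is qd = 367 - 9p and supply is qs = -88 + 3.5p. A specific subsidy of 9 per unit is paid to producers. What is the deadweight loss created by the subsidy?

Deadweight loss = 102.06

Pre-subsidy: 367 - 9p = -88 + 3.5p gives p* = 36.4, q* = 39.4.
With the subsidy, sellers receive ps = pb + 9 for each unit, where pb is the price buyers pay.
Supply in terms of pb becomes qs = -88 + 3.5(pb + 9) = -56.5 + 3.5pb. Setting this equal to demand: 367 - 9pb = -56.5 + 3.5pb, so pb = 33.88.
Sellers receive ps = 33.88 + 9 = 42.88; q' = 367 − 9·33.88 = 62.08.
The subsidy expands output by 62.08 − 39.4 = 22.68 past the efficient level; on those units the gap between marginal cost and willingness to pay runs from 0 up to 9.
DWL = ½ × 9 × 22.68 = 102.06.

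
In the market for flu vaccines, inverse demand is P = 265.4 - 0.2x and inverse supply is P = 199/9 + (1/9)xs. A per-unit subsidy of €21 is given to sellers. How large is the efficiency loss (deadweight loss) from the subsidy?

Deadweight loss = €708.75

Pre-subsidy: 265.4 - 0.2x = 199/9 + (1/9)x gives x* = 782 and P* = 109.
With the subsidy, sellers receive Ps = Pb + 21 for each unit, where Pb is the price buyers pay.
On the curves, Pb = 265.4 - 0.2x and Ps = 199/9 + (1/9)x; the wedge Ps − Pb = 21 gives 199/9 + (1/9)x − (265.4 - 0.2x) = 21, so x' = 849.5.
Then Pb = 265.4 − 0.2·849.5 = 95.5 and Ps = 199/9 + (1/9)·849.5 = 116.5.
The subsidy expands output by 849.5 − 782 = 67.5 past the efficient level; on those units the gap between marginal cost and willingness to pay runs from 0 up to 21.
DWL = ½ × 21 × 67.5 = 708.75.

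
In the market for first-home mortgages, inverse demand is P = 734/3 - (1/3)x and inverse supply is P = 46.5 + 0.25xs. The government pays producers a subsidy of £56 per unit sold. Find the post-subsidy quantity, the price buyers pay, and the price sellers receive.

Pre-subsidy: 734/3 - (1/3)x = 46.5 + 0.25x gives x* = 2378/7 and P* = 920/7.
With the subsidy, sellers receive Ps = Pb + 56 for each unit, where Pb is the price buyers pay.
On the curves, Pb = 734/3 - (1/3)x and Ps = 46.5 + 0.25x; the wedge Ps − Pb = 56 gives 46.5 + 0.25x − (734/3 - (1/3)x) = 56, so x' = 3050/7.
Then Pb = 734/3 − (1/3)·(3050/7) = 696/7 and Ps = 46.5 + 0.25·(3050/7) = 1088/7.

x' = 3050/7; buyers pay 696/7; sellers receive 1088/7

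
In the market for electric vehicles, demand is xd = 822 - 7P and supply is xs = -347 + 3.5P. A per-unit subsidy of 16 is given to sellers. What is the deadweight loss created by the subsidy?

Pre-subsidy: 822 - 7P = -347 + 3.5P gives P* = 334/3, x* = 128/3.
With the subsidy, sellers receive Ps = Pb + 16 for each unit, where Pb is the price buyers pay.
Supply in terms of Pb becomes xs = -347 + 3.5(Pb + 16) = -291 + 3.5Pb. Setting this equal to demand: 822 - 7Pb = -291 + 3.5Pb, so Pb = 106.
Sellers receive Ps = 106 + 16 = 122; x' = 822 − 7·106 = 80.
The subsidy expands output by 80 − 128/3 = 112/3 past the efficient level; on those units the gap between marginal cost and willingness to pay runs from 0 up to 16.
DWL = ½ × 16 × 112/3 = 896/3.

Deadweight loss = 896/3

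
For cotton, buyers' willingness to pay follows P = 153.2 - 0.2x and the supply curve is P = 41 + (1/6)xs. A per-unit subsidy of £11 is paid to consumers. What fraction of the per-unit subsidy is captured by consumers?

Consumer share = 6/11

Pre-subsidy: 153.2 - 0.2x = 41 + (1/6)x gives x* = 306 and P* = 92.
With the rebate, buyers effectively pay Pb = Ps − 11, where Ps is the price sellers receive.
On the curves, Pb = 153.2 - 0.2x and Ps = 41 + (1/6)x; the wedge Ps − Pb = 11 gives 41 + (1/6)x − (153.2 - 0.2x) = 11, so x' = 336.
Then Pb = 153.2 − 0.2·336 = 86 and Ps = 41 + (1/6)·336 = 97.
Buyers' price falls by P* − Pb = 92 − 86 = 6; sellers' price rises by Ps − P* = 97 − 92 = 5.
So consumers capture 6/11 = 6/11 of each unit of subsidy.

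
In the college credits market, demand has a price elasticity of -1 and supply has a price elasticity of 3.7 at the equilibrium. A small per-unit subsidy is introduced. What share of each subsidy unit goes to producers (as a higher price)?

For a small subsidy around the equilibrium, the benefit split depends on the relative slopes, which at a point are proportional to the elasticities.
Buyer share = εs/(εs + |εd|) = 3.7/(3.7 + 1) = 37/47; seller share = |εd|/(εs + |εd|) = 10/47.
So producers capture 10/47 of the subsidy.

Producer share = 10/47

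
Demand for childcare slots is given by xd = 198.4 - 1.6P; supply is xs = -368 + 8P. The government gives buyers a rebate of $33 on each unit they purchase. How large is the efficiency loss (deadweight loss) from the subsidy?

Deadweight loss = $726

Pre-subsidy: 198.4 - 1.6P = -368 + 8P gives P* = 59, x* = 104.
With the rebate, buyers effectively pay Pb = Ps − 33, where Ps is the price sellers receive.
Demand in terms of Ps becomes xd = 198.4 − 1.6(Ps − 33) = 251.2 - 1.6Ps. Setting this equal to supply: 251.2 - 1.6Ps = -368 + 8Ps, so Ps = 64.5.
Buyers pay Pb = 64.5 − 33 = 31.5; x' = -368 + 8·64.5 = 148.
The subsidy expands output by 148 − 104 = 44 past the efficient level; on those units the gap between marginal cost and willingness to pay runs from 0 up to 33.
DWL = ½ × 33 × 44 = 726.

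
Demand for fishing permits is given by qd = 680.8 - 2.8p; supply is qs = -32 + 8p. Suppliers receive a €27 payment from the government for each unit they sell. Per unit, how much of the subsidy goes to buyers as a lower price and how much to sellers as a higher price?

Pre-subsidy: 680.8 - 2.8p = -32 + 8p gives p* = 66, q* = 496.
With the subsidy, sellers receive ps = pb + 27 for each unit, where pb is the price buyers pay.
Supply in terms of pb becomes qs = -32 + 8(pb + 27) = 184 + 8pb. Setting this equal to demand: 680.8 - 2.8pb = 184 + 8pb, so pb = 46.
Sellers receive ps = 46 + 27 = 73; q' = 680.8 − 2.8·46 = 552.
Buyers' price falls by p* − pb = 66 − 46 = 20; sellers' price rises by ps − p* = 73 − 66 = 7.

Buyers gain €20 per unit; sellers gain €7 per unit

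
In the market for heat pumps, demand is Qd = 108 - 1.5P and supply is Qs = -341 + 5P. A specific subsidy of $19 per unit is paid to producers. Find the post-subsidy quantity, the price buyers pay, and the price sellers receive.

Pre-subsidy: 108 - 1.5P = -341 + 5P gives P* = 898/13, Q* = 57/13.
With the subsidy, sellers receive Ps = Pb + 19 for each unit, where Pb is the price buyers pay.
Supply in terms of Pb becomes Qs = -341 + 5(Pb + 19) = -246 + 5Pb. Setting this equal to demand: 108 - 1.5Pb = -246 + 5Pb, so Pb = 708/13.
Sellers receive Ps = 708/13 + 19 = 955/13; Q' = 108 − 1.5·(708/13) = 342/13.

Q' = 342/13; buyers pay 708/13; sellers receive 955/13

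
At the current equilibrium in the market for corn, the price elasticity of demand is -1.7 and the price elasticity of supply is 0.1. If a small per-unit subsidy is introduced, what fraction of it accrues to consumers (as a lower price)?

For a small subsidy around the equilibrium, the benefit split depends on the relative slopes, which at a point are proportional to the elasticities.
Buyer share = εs/(εs + |εd|) = 0.1/(0.1 + 1.7) = 1/18; seller share = |εd|/(εs + |εd|) = 17/18.

Consumer share = 1/18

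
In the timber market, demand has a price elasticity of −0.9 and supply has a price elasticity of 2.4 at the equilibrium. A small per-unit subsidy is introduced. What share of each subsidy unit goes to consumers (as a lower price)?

For a small subsidy around the equilibrium, the benefit split depends on the relative slopes, which at a point are proportional to the elasticities.
Buyer share = εs/(εs + |εd|) = 2.4/(2.4 + 0.9) = 8/11; seller share = |εd|/(εs + |εd|) = 3/11.

Consumer share = 8/11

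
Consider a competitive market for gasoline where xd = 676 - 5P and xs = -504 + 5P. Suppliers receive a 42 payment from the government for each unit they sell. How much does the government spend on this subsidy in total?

Government cost = 8022

Pre-subsidy: 676 - 5P = -504 + 5P gives P* = 118, x* = 86.
With the subsidy, sellers receive Ps = Pb + 42 for each unit, where Pb is the price buyers pay.
Supply in terms of Pb becomes xs = -504 + 5(Pb + 42) = -294 + 5Pb. Setting this equal to demand: 676 - 5Pb = -294 + 5Pb, so Pb = 97.
Sellers receive Ps = 97 + 42 = 139; x' = 676 − 5·97 = 191.
Government outlay = subsidy × quantity = 42 × 191 = 8022.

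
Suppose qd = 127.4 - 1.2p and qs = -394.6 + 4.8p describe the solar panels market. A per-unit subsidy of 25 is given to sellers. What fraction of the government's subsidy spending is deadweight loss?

DWL / government spending = 12/47

Pre-subsidy: 127.4 - 1.2p = -394.6 + 4.8p gives p* = 87, q* = 23.
With the subsidy, sellers receive ps = pb + 25 for each unit, where pb is the price buyers pay.
Supply in terms of pb becomes qs = -394.6 + 4.8(pb + 25) = -274.6 + 4.8pb. Setting this equal to demand: 127.4 - 1.2pb = -274.6 + 4.8pb, so pb = 67.
Sellers receive ps = 67 + 25 = 92; q' = 127.4 − 1.2·67 = 47.
ΔCS = ½(23 + 47)(87 − 67) = 700; ΔPS = ½(23 + 47)(92 − 87) = 175.
Government spending = 25 × 47 = 1175.
DWL = ½ × 25 × (47 − 23) = 300; fraction = 300 / 1175 = 12/47.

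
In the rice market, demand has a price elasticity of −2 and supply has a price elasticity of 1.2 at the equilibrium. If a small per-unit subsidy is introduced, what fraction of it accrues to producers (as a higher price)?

For a small subsidy around the equilibrium, the benefit split depends on the relative slopes, which at a point are proportional to the elasticities.
Buyer share = εs/(εs + |εd|) = 1.2/(1.2 + 2) = 0.375; seller share = |εd|/(εs + |εd|) = 0.625.
So producers capture 0.625 of the subsidy.

Producer share = 0.625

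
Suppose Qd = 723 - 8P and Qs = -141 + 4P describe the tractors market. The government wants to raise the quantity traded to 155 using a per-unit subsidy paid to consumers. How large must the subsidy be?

At Q = 155, invert demand for the buyer price: Pb = (723 − 155)/8 = 71; invert supply for the seller price: Ps = (155 − (-141))/4 = 74.
The subsidy must fill the gap: s = Ps − Pb = 74 − 71 = 3.

Required subsidy s = 3 per unit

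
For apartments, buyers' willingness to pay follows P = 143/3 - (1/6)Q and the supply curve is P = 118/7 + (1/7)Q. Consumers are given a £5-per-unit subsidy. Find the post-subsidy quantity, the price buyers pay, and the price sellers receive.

Pre-subsidy: 143/3 - (1/6)Q = 118/7 + (1/7)Q gives Q* = 1294/13 and P* = 404/13.
With the rebate, buyers effectively pay Pb = Ps − 5, where Ps is the price sellers receive.
On the curves, Pb = 143/3 - (1/6)Q and Ps = 118/7 + (1/7)Q; the wedge Ps − Pb = 5 gives 118/7 + (1/7)Q − (143/3 - (1/6)Q) = 5, so Q' = 1504/13.
Then Pb = 143/3 − (1/6)·(1504/13) = 369/13 and Ps = 118/7 + (1/7)·(1504/13) = 434/13.

Q' = 1504/13; buyers pay 369/13; sellers receive 434/13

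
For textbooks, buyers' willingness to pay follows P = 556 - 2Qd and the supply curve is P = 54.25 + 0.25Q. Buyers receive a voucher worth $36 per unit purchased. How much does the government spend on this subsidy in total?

Pre-subsidy: 556 - 2Q = 54.25 + 0.25Q gives Q* = 223 and P* = 110.
With the rebate, buyers effectively pay Pb = Ps − 36, where Ps is the price sellers receive.
On the curves, Pb = 556 - 2Q and Ps = 54.25 + 0.25Q; the wedge Ps − Pb = 36 gives 54.25 + 0.25Q − (556 - 2Q) = 36, so Q' = 239.
Then Pb = 556 − 2·239 = 78 and Ps = 54.25 + 0.25·239 = 114.
Government outlay = subsidy × quantity = 36 × 239 = 8604.

Government cost = $8604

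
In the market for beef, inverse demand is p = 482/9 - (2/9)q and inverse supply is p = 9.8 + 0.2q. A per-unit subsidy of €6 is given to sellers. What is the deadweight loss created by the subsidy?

Deadweight loss = 810/19

Pre-subsidy: 482/9 - (2/9)q = 9.8 + 0.2q gives q* = 1969/19 and p* = 580/19.
With the subsidy, sellers receive ps = pb + 6 for each unit, where pb is the price buyers pay.
On the curves, pb = 482/9 - (2/9)q and ps = 9.8 + 0.2q; the wedge ps − pb = 6 gives 9.8 + 0.2q − (482/9 - (2/9)q) = 6, so q' = 2239/19.
Then pb = 482/9 − (2/9)·(2239/19) = 520/19 and ps = 9.8 + 0.2·(2239/19) = 634/19.
The subsidy expands output by 2239/19 − 1969/19 = 270/19 past the efficient level; on those units the gap between marginal cost and willingness to pay runs from 0 up to 6.
DWL = ½ × 6 × 270/19 = 810/19.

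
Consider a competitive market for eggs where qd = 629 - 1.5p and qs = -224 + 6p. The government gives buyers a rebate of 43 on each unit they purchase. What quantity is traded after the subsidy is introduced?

Pre-subsidy: 629 - 1.5p = -224 + 6p gives p* = 1706/15, q* = 458.4.
With the rebate, buyers effectively pay pb = ps − 43, where ps is the price sellers receive.
Demand in terms of ps becomes qd = 629 − 1.5(ps − 43) = 693.5 - 1.5ps. Setting this equal to supply: 693.5 - 1.5ps = -224 + 6ps, so ps = 367/3.
Buyers pay pb = 367/3 − 43 = 238/3; q' = -224 + 6·(367/3) = 510.

q' = 510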